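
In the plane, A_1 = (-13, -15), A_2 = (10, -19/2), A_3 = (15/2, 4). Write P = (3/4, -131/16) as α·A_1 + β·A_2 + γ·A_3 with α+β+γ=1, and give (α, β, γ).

(3/8, 3/8, 1/4)

Signed area of the reference triangle: [A_1A_2A_3] = ½·((-13)·(-19/2−4) + 10·(4−(-15)) + (15/2)·(-15−(-19/2))) = ½·(351/2 + 190 − 165/4) = 1297/8.
[PA_2A_3] = ½·((3/4)·(-19/2−4) + 10·(4−(-131/16)) + (15/2)·(-131/16−(-19/2))) = ½·(-81/8 + 975/8 + 315/32) = 3891/64, so the A_1-coordinate is (3891/64)/(1297/8) = 3/8.
[A_1PA_3] = ½·((-13)·(-131/16−4) + (3/4)·(4−(-15)) + (15/2)·(-15−(-131/16))) = ½·(2535/16 + 57/4 − 1635/32) = 3891/64, so the A_2-coordinate is 3/8.
[A_1A_2P] = ½·((-13)·(-19/2−(-131/16)) + 10·(-131/16−(-15)) + (3/4)·(-15−(-19/2))) = ½·(273/16 + 545/8 − 33/8) = 1297/32, so the A_3-coordinate is 1/4.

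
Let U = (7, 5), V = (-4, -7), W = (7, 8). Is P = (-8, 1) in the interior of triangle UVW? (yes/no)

Barycentric coordinates of P: (-148/33, 15/11, 136/33).
The three coordinates are negative, positive, positive; a point is interior exactly when all three are positive.

no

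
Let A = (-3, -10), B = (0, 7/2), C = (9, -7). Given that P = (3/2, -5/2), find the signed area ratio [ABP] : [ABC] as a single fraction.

[ABC] = ½·((-3)·(7/2−(-7)) + 0·(-7−(-10)) + 9·(-10−(7/2))) = ½·(-63/2 + 0 − 243/2) = -153/2.
[ABP] = ½·((-3)·(7/2−(-5/2)) + 0·(-5/2−(-10)) + (3/2)·(-10−(7/2))) = ½·(-18 + 0 − 81/4) = -153/8, so the ratio is (-153/8)/(-153/2) = 1/4.

1/4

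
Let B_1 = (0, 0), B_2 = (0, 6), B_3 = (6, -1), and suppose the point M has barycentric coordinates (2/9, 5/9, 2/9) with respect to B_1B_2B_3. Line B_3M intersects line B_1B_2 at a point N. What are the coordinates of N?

(0, 30/7)

Line B_3M meets B_1B_2 where the B_3-coordinate vanishes; zeroing M's B_3-weight and renormalizing leaves B_1, B_2-weights 2/9 : 5/9 → (2/7, 5/7).
So N = (2/7)·B_1 + (5/7)·B_2 = (0, 30/7).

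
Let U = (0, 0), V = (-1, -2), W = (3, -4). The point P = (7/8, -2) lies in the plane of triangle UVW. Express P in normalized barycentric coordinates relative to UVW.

Signed area of the reference triangle: [UVW] = ½·(0·(-2−(-4)) + (-1)·(-4−0) + 3·(0−(-2))) = ½·(0 + 4 + 6) = 5.
[PVW] = ½·((7/8)·(-2−(-4)) + (-1)·(-4−(-2)) + 3·(-2−(-2))) = ½·(7/4 + 2 + 0) = 15/8, so the U-coordinate is (15/8)/5 = 3/8.
[UPW] = ½·(0·(-2−(-4)) + (7/8)·(-4−0) + 3·(0−(-2))) = ½·(0 − 7/2 + 6) = 5/4, so the V-coordinate is 1/4.
[UVP] = ½·(0·(-2−(-2)) + (-1)·(-2−0) + (7/8)·(0−(-2))) = ½·(0 + 2 + 7/4) = 15/8, so the W-coordinate is 3/8.

(3/8, 1/4, 3/8)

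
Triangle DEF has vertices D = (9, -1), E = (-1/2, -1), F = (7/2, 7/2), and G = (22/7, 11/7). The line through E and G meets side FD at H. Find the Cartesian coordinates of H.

Barycentric coordinates of G with respect to DEF: (1/7, 2/7, 4/7).
On side FD the E-coordinate is zero; dropping G's E-weight 2/7 and renormalizing the remaining 4/7 : 1/7 gives weights 4/5, 1/5 on F, D.
H = (4/5)·(7/2, 7/2) + (1/5)·(9, -1) = (23/5, 13/5).

(23/5, 13/5)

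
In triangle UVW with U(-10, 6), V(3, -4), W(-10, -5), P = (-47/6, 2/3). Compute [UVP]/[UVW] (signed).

[UVW] = ½·((-10)·(-4−(-5)) + 3·(-5−6) + (-10)·(6−(-4))) = ½·(-10 − 33 − 100) = -143/2.
[UVP] = ½·((-10)·(-4−(2/3)) + 3·(2/3−6) + (-47/6)·(6−(-4))) = ½·(140/3 − 16 − 235/3) = -143/6, so the ratio is (-143/6)/(-143/2) = 1/3.

1/3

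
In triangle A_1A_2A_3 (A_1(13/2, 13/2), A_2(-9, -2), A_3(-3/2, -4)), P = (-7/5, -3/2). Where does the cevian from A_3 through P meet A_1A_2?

Barycentric coordinates of P with respect to A_1A_2A_3: (1/5, 1/5, 3/5).
On side A_1A_2 the A_3-coordinate is zero; dropping P's A_3-weight 3/5 and renormalizing the remaining 1/5 : 1/5 gives weights 1/2, 1/2 on A_1, A_2.
Q = (1/2)·(13/2, 13/2) + (1/2)·(-9, -2) = (-5/4, 9/4).

(-5/4, 9/4)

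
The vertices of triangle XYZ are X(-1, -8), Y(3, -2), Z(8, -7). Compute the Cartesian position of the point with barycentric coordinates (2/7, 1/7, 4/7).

(33/7, -46/7)

W = (2/7)·X + (1/7)·Y + (4/7)·Z.
x-coordinate: (2/7)·(-1) + (1/7)·3 + (4/7)·8 = 33/7.
y-coordinate: (2/7)·(-8) + (1/7)·(-2) + (4/7)·(-7) = -46/7.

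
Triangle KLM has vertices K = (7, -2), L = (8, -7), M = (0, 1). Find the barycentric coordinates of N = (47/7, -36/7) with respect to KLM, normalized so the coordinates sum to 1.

Signed area of the reference triangle: [KLM] = ½·(7·(-7−1) + 8·(1−(-2)) + 0·(-2−(-7))) = ½·(-56 + 24 + 0) = -16.
[NLM] = ½·((47/7)·(-7−1) + 8·(1−(-36/7)) + 0·(-36/7−(-7))) = ½·(-376/7 + 344/7 + 0) = -16/7, so the K-coordinate is (-16/7)/(-16) = 1/7.
[KNM] = ½·(7·(-36/7−1) + (47/7)·(1−(-2)) + 0·(-2−(-36/7))) = ½·(-43 + 141/7 + 0) = -80/7, so the L-coordinate is 5/7.
[KLN] = ½·(7·(-7−(-36/7)) + 8·(-36/7−(-2)) + (47/7)·(-2−(-7))) = ½·(-13 − 176/7 + 235/7) = -16/7, so the M-coordinate is 1/7.

(1/7, 5/7, 1/7)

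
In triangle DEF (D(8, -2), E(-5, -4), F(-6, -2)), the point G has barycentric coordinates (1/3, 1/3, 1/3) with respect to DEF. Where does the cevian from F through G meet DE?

Line FG meets DE where the F-coordinate vanishes; zeroing G's F-weight and renormalizing leaves D, E-weights 1/3 : 1/3 → (1/2, 1/2).
So H = (1/2)·D + (1/2)·E = (3/2, -3).

(3/2, -3)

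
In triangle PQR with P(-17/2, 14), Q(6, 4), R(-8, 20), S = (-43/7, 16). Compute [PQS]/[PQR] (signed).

4/7

[PQR] = ½·((-17/2)·(4−20) + 6·(20−14) + (-8)·(14−4)) = ½·(136 + 36 − 80) = 46.
[PQS] = ½·((-17/2)·(4−16) + 6·(16−14) + (-43/7)·(14−4)) = ½·(102 + 12 − 430/7) = 184/7, so the ratio is (184/7)/46 = 4/7.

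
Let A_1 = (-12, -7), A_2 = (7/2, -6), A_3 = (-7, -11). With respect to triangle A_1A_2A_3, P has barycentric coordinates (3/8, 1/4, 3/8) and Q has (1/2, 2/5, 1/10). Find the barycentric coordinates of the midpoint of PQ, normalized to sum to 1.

(7/16, 13/40, 19/80)

Since both coordinate triples sum to 1, the midpoint's barycentrics are the componentwise average.
(3/8+1/2)/2 = 7/16; similarly 13/40 and 19/80.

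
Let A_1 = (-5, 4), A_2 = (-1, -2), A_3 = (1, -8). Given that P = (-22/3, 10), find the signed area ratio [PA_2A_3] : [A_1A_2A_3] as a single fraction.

[A_1A_2A_3] = ½·((-5)·(-2−(-8)) + (-1)·(-8−4) + 1·(4−(-2))) = ½·(-30 + 12 + 6) = -6.
[PA_2A_3] = ½·((-22/3)·(-2−(-8)) + (-1)·(-8−10) + 1·(10−(-2))) = ½·(-44 + 18 + 12) = -7, so the ratio is (-7)/(-6) = 7/6.

7/6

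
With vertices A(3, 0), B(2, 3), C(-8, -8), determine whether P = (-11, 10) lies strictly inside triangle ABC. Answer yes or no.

Barycentric coordinates of P: (-213/41, 222/41, 32/41).
The three coordinates are negative, positive, positive; a point is interior exactly when all three are positive.

no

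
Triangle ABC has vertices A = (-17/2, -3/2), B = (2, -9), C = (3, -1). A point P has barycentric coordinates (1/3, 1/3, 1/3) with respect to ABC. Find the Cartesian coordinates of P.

P = (1/3)·A + (1/3)·B + (1/3)·C.
x-coordinate: (1/3)·(-17/2) + (1/3)·2 + (1/3)·3 = -7/6.
y-coordinate: (1/3)·(-3/2) + (1/3)·(-9) + (1/3)·(-1) = -23/6.

(-7/6, -23/6)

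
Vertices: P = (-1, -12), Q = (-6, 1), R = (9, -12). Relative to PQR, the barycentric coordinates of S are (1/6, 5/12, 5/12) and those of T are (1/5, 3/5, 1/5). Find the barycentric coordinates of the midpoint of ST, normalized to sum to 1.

Since both coordinate triples sum to 1, the midpoint's barycentrics are the componentwise average.
(1/6+1/5)/2 = 11/60; similarly 61/120 and 37/120.

(11/60, 61/120, 37/120)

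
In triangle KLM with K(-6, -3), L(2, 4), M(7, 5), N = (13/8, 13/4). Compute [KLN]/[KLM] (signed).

1/8

[KLM] = ½·((-6)·(4−5) + 2·(5−(-3)) + 7·(-3−4)) = ½·(6 + 16 − 49) = -27/2.
[KLN] = ½·((-6)·(4−(13/4)) + 2·(13/4−(-3)) + (13/8)·(-3−4)) = ½·(-9/2 + 25/2 − 91/8) = -27/16, so the ratio is (-27/16)/(-27/2) = 1/8.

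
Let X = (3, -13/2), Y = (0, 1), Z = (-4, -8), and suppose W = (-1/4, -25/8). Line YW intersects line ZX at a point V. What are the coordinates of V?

(-1/2, -29/4)

Barycentric coordinates of W with respect to XYZ: (1/4, 1/2, 1/4).
On side ZX the Y-coordinate is zero; dropping W's Y-weight 1/2 and renormalizing the remaining 1/4 : 1/4 gives weights 1/2, 1/2 on Z, X.
V = (1/2)·(-4, -8) + (1/2)·(3, -13/2) = (-1/2, -29/4).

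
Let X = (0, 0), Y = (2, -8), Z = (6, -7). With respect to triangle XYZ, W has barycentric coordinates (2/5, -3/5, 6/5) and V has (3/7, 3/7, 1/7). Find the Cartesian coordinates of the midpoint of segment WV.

(27/7, -281/70)

Barycentric coordinates of the midpoint are the average: (29/70, -3/35, 47/70).
Converting: (29/70)·X + (-3/35)·Y + (47/70)·Z = (27/7, -281/70).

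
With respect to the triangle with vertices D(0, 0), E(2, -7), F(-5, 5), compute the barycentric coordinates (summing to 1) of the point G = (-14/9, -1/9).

(2/9, 1/3, 4/9)

Signed area of the reference triangle: [DEF] = ½·(0·(-7−5) + 2·(5−0) + (-5)·(0−(-7))) = ½·(0 + 10 − 35) = -25/2.
[GEF] = ½·((-14/9)·(-7−5) + 2·(5−(-1/9)) + (-5)·(-1/9−(-7))) = ½·(56/3 + 92/9 − 310/9) = -25/9, so the D-coordinate is (-25/9)/(-25/2) = 2/9.
[DGF] = ½·(0·(-1/9−5) + (-14/9)·(5−0) + (-5)·(0−(-1/9))) = ½·(0 − 70/9 − 5/9) = -25/6, so the E-coordinate is 1/3.
[DEG] = ½·(0·(-7−(-1/9)) + 2·(-1/9−0) + (-14/9)·(0−(-7))) = ½·(0 − 2/9 − 98/9) = -50/9, so the F-coordinate is 4/9.
Check: 2/9 + 1/3 + 4/9 = 1.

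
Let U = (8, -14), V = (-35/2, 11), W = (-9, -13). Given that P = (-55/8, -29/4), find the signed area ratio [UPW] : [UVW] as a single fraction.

[UVW] = ½·(8·(11−(-13)) + (-35/2)·(-13−(-14)) + (-9)·(-14−11)) = ½·(192 − 35/2 + 225) = 799/4.
[UPW] = ½·(8·(-29/4−(-13)) + (-55/8)·(-13−(-14)) + (-9)·(-14−(-29/4))) = ½·(46 − 55/8 + 243/4) = 799/16, so the ratio is (799/16)/(799/4) = 1/4.

1/4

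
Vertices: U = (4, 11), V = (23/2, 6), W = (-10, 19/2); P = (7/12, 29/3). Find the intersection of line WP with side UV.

Barycentric coordinates of P with respect to UVW: (1/2, 1/6, 1/3).
On side UV the W-coordinate is zero; dropping P's W-weight 1/3 and renormalizing the remaining 1/2 : 1/6 gives weights 3/4, 1/4 on U, V.
Q = (3/4)·(4, 11) + (1/4)·(23/2, 6) = (47/8, 39/4).

(47/8, 39/4)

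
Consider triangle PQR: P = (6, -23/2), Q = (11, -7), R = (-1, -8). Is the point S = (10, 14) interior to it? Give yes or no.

no

Barycentric coordinates of S: (-253/49, 55/14, 219/98).
The three coordinates are negative, positive, positive; a point is interior exactly when all three are positive.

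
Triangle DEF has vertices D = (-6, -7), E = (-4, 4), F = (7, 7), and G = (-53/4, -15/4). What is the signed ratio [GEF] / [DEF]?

[DEF] = ½·((-6)·(4−7) + (-4)·(7−(-7)) + 7·(-7−4)) = ½·(18 − 56 − 77) = -115/2.
[GEF] = ½·((-53/4)·(4−7) + (-4)·(7−(-15/4)) + 7·(-15/4−4)) = ½·(159/4 − 43 − 217/4) = -115/4, so the ratio is (-115/4)/(-115/2) = 1/2.

1/2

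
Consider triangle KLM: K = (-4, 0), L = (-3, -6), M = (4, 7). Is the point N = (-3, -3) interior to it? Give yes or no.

Barycentric coordinates of N: (21/55, 31/55, 3/55).
The three coordinates are positive, positive, positive; a point is interior exactly when all three are positive.

yes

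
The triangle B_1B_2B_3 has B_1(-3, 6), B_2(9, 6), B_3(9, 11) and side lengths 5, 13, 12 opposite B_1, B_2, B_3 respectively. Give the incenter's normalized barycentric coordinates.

The incenter has barycentric coordinates proportional to the opposite side lengths: (5 : 13 : 12).
Normalizing by 5+13+12 = 30 gives (1/6, 13/30, 2/5).

(1/6, 13/30, 2/5)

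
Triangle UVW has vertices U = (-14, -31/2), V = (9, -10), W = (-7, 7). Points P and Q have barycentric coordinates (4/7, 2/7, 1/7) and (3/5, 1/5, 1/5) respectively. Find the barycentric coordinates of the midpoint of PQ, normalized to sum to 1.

(41/70, 17/70, 6/35)

Since both coordinate triples sum to 1, the midpoint's barycentrics are the componentwise average.
(4/7+3/5)/2 = 41/70; similarly 17/70 and 6/35.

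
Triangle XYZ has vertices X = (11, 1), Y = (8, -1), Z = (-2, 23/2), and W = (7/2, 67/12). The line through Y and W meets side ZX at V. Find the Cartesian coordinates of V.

Barycentric coordinates of W with respect to XYZ: (1/6, 1/3, 1/2).
On side ZX the Y-coordinate is zero; dropping W's Y-weight 1/3 and renormalizing the remaining 1/2 : 1/6 gives weights 3/4, 1/4 on Z, X.
V = (3/4)·(-2, 23/2) + (1/4)·(11, 1) = (5/4, 71/8).

(5/4, 71/8)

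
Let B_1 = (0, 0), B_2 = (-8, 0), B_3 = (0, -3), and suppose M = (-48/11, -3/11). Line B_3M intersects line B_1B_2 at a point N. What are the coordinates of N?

Barycentric coordinates of M with respect to B_1B_2B_3: (4/11, 6/11, 1/11).
On side B_1B_2 the B_3-coordinate is zero; dropping M's B_3-weight 1/11 and renormalizing the remaining 4/11 : 6/11 gives weights 2/5, 3/5 on B_1, B_2.
N = (2/5)·(0, 0) + (3/5)·(-8, 0) = (-24/5, 0).

(-24/5, 0)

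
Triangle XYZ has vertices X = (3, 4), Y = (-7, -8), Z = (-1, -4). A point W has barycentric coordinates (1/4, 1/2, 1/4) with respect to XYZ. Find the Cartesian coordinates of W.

W = (1/4)·X + (1/2)·Y + (1/4)·Z.
x-coordinate: (1/4)·3 + (1/2)·(-7) + (1/4)·(-1) = -3.
y-coordinate: (1/4)·4 + (1/2)·(-8) + (1/4)·(-4) = -4.

(-3, -4)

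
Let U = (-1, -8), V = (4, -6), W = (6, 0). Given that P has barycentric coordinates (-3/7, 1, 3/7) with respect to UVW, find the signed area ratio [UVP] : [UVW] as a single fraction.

The signed ratio [UVP]/[UVW] equals the barycentric coordinate of P at vertex W, which is 3/7.

3/7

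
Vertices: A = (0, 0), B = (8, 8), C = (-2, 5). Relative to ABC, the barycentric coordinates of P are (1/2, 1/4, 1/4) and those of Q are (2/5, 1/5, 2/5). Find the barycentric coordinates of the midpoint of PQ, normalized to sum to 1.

(9/20, 9/40, 13/40)

Since both coordinate triples sum to 1, the midpoint's barycentrics are the componentwise average.
(1/2+2/5)/2 = 9/20; similarly 9/40 and 13/40.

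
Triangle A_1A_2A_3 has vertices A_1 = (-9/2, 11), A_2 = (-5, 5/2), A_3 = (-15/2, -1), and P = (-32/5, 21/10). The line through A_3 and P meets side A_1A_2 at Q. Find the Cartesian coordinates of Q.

Barycentric coordinates of P with respect to A_1A_2A_3: (1/5, 1/5, 3/5).
On side A_1A_2 the A_3-coordinate is zero; dropping P's A_3-weight 3/5 and renormalizing the remaining 1/5 : 1/5 gives weights 1/2, 1/2 on A_1, A_2.
Q = (1/2)·(-9/2, 11) + (1/2)·(-5, 5/2) = (-19/4, 27/4).

(-19/4, 27/4)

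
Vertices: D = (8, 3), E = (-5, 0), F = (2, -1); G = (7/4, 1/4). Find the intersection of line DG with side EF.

(-1/3, -2/3)

Barycentric coordinates of G with respect to DEF: (1/4, 1/4, 1/2).
On side EF the D-coordinate is zero; dropping G's D-weight 1/4 and renormalizing the remaining 1/4 : 1/2 gives weights 1/3, 2/3 on E, F.
H = (1/3)·(-5, 0) + (2/3)·(2, -1) = (-1/3, -2/3).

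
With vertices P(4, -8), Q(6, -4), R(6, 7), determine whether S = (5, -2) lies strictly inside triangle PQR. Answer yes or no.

yes

Barycentric coordinates of S: (1/2, 3/22, 4/11).
The three coordinates are positive, positive, positive; a point is interior exactly when all three are positive.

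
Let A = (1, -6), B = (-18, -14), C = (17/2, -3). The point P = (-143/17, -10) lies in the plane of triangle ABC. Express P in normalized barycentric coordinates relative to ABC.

Signed area of the reference triangle: [ABC] = ½·(1·(-14−(-3)) + (-18)·(-3−(-6)) + (17/2)·(-6−(-14))) = ½·(-11 − 54 + 68) = 3/2.
[PBC] = ½·((-143/17)·(-14−(-3)) + (-18)·(-3−(-10)) + (17/2)·(-10−(-14))) = ½·(1573/17 − 126 + 34) = 9/34, so the A-coordinate is (9/34)/(3/2) = 3/17.
[APC] = ½·(1·(-10−(-3)) + (-143/17)·(-3−(-6)) + (17/2)·(-6−(-10))) = ½·(-7 − 429/17 + 34) = 15/17, so the B-coordinate is 10/17.
[ABP] = ½·(1·(-14−(-10)) + (-18)·(-10−(-6)) + (-143/17)·(-6−(-14))) = ½·(-4 + 72 − 1144/17) = 6/17, so the C-coordinate is 4/17.
Check: 3/17 + 10/17 + 4/17 = 1.

(3/17, 10/17, 4/17)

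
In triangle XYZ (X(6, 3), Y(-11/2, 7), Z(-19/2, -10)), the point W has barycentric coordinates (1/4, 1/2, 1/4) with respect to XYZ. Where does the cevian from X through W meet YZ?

(-41/6, 4/3)

Line XW meets YZ where the X-coordinate vanishes; zeroing W's X-weight and renormalizing leaves Y, Z-weights 1/2 : 1/4 → (2/3, 1/3).
So V = (2/3)·Y + (1/3)·Z = (-41/6, 4/3).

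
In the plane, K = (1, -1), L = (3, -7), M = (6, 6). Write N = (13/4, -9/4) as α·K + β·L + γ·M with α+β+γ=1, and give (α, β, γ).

Signed area of the reference triangle: [KLM] = ½·(1·(-7−6) + 3·(6−(-1)) + 6·(-1−(-7))) = ½·(-13 + 21 + 36) = 22.
[NLM] = ½·((13/4)·(-7−6) + 3·(6−(-9/4)) + 6·(-9/4−(-7))) = ½·(-169/4 + 99/4 + 57/2) = 11/2, so the K-coordinate is (11/2)/22 = 1/4.
[KNM] = ½·(1·(-9/4−6) + (13/4)·(6−(-1)) + 6·(-1−(-9/4))) = ½·(-33/4 + 91/4 + 15/2) = 11, so the L-coordinate is 1/2.
[KLN] = ½·(1·(-7−(-9/4)) + 3·(-9/4−(-1)) + (13/4)·(-1−(-7))) = ½·(-19/4 − 15/4 + 39/2) = 11/2, so the M-coordinate is 1/4.

(1/4, 1/2, 1/4)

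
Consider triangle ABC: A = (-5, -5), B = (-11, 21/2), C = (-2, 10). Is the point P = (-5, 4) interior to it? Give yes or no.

Barycentric coordinates of P: (37/91, 18/91, 36/91).
The three coordinates are positive, positive, positive; a point is interior exactly when all three are positive.

yes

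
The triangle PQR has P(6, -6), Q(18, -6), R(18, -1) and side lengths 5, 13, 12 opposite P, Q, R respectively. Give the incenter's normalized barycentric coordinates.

The incenter has barycentric coordinates proportional to the opposite side lengths: (5 : 13 : 12).
Normalizing by 5+13+12 = 30 gives (1/6, 13/30, 2/5).

(1/6, 13/30, 2/5)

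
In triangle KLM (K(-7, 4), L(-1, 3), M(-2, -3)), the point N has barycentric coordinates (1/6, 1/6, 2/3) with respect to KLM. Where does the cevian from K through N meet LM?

Line KN meets LM where the K-coordinate vanishes; zeroing N's K-weight and renormalizing leaves L, M-weights 1/6 : 2/3 → (1/5, 4/5).
So J = (1/5)·L + (4/5)·M = (-9/5, -9/5).

(-9/5, -9/5)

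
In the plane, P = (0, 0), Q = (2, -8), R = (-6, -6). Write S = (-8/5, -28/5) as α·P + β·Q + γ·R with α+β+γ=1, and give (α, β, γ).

Signed area of the reference triangle: [PQR] = ½·(0·(-8−(-6)) + 2·(-6−0) + (-6)·(0−(-8))) = ½·(0 − 12 − 48) = -30.
[SQR] = ½·((-8/5)·(-8−(-6)) + 2·(-6−(-28/5)) + (-6)·(-28/5−(-8))) = ½·(16/5 − 4/5 − 72/5) = -6, so the P-coordinate is (-6)/(-30) = 1/5.
[PSR] = ½·(0·(-28/5−(-6)) + (-8/5)·(-6−0) + (-6)·(0−(-28/5))) = ½·(0 + 48/5 − 168/5) = -12, so the Q-coordinate is 2/5.
[PQS] = ½·(0·(-8−(-28/5)) + 2·(-28/5−0) + (-8/5)·(0−(-8))) = ½·(0 − 56/5 − 64/5) = -12, so the R-coordinate is 2/5.

(1/5, 2/5, 2/5)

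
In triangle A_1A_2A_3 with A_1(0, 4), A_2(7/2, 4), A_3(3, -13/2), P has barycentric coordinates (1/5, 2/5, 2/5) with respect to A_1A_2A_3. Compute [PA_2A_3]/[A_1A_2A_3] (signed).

The signed ratio [PA_2A_3]/[A_1A_2A_3] equals the barycentric coordinate of P at vertex A_1, which is 1/5.

1/5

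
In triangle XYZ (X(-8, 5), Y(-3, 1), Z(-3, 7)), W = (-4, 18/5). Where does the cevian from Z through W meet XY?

(-31/7, 15/7)

Barycentric coordinates of W with respect to XYZ: (1/5, 1/2, 3/10).
On side XY the Z-coordinate is zero; dropping W's Z-weight 3/10 and renormalizing the remaining 1/5 : 1/2 gives weights 2/7, 5/7 on X, Y.
V = (2/7)·(-8, 5) + (5/7)·(-3, 1) = (-31/7, 15/7).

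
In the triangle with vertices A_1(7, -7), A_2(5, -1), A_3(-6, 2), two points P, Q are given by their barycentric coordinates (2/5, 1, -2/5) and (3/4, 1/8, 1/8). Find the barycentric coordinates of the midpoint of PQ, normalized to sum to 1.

(23/40, 9/16, -11/80)

Since both coordinate triples sum to 1, the midpoint's barycentrics are the componentwise average.
(2/5+3/4)/2 = 23/40; similarly 9/16 and -11/80.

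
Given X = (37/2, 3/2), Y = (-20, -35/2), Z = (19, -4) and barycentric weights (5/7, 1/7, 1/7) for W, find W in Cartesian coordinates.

(183/14, -2)

W = (5/7)·X + (1/7)·Y + (1/7)·Z.
x-coordinate: (5/7)·(37/2) + (1/7)·(-20) + (1/7)·19 = 183/14.
y-coordinate: (5/7)·(3/2) + (1/7)·(-35/2) + (1/7)·(-4) = -2.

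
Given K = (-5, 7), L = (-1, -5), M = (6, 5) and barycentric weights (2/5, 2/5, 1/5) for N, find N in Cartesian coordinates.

N = (2/5)·K + (2/5)·L + (1/5)·M.
x-coordinate: (2/5)·(-5) + (2/5)·(-1) + (1/5)·6 = -6/5.
y-coordinate: (2/5)·7 + (2/5)·(-5) + (1/5)·5 = 9/5.

(-6/5, 9/5)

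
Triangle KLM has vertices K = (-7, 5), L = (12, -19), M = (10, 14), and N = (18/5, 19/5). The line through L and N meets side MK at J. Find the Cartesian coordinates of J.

(3/2, 19/2)

Barycentric coordinates of N with respect to KLM: (2/5, 1/5, 2/5).
On side MK the L-coordinate is zero; dropping N's L-weight 1/5 and renormalizing the remaining 2/5 : 2/5 gives weights 1/2, 1/2 on M, K.
J = (1/2)·(10, 14) + (1/2)·(-7, 5) = (3/2, 19/2).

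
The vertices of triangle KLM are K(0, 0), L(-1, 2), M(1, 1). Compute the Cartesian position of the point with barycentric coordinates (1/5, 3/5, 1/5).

N = (1/5)·K + (3/5)·L + (1/5)·M.
x-coordinate: (1/5)·0 + (3/5)·(-1) + (1/5)·1 = -2/5.
y-coordinate: (1/5)·0 + (3/5)·2 + (1/5)·1 = 7/5.

(-2/5, 7/5)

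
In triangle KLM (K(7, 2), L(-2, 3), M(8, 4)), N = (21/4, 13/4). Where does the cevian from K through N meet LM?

Barycentric coordinates of N with respect to KLM: (1/4, 1/4, 1/2).
On side LM the K-coordinate is zero; dropping N's K-weight 1/4 and renormalizing the remaining 1/4 : 1/2 gives weights 1/3, 2/3 on L, M.
J = (1/3)·(-2, 3) + (2/3)·(8, 4) = (14/3, 11/3).

(14/3, 11/3)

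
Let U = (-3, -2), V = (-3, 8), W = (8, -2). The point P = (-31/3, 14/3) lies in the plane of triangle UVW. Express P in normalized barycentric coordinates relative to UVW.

(1, 2/3, -2/3)

Signed area of the reference triangle: [UVW] = ½·((-3)·(8−(-2)) + (-3)·(-2−(-2)) + 8·(-2−8)) = ½·(-30 + 0 − 80) = -55.
[PVW] = ½·((-31/3)·(8−(-2)) + (-3)·(-2−(14/3)) + 8·(14/3−8)) = ½·(-310/3 + 20 − 80/3) = -55, so the U-coordinate is (-55)/(-55) = 1.
[UPW] = ½·((-3)·(14/3−(-2)) + (-31/3)·(-2−(-2)) + 8·(-2−(14/3))) = ½·(-20 + 0 − 160/3) = -110/3, so the V-coordinate is 2/3.
[UVP] = ½·((-3)·(8−(14/3)) + (-3)·(14/3−(-2)) + (-31/3)·(-2−8)) = ½·(-10 − 20 + 310/3) = 110/3, so the W-coordinate is -2/3.
Check: 1 + 2/3 − 2/3 = 1.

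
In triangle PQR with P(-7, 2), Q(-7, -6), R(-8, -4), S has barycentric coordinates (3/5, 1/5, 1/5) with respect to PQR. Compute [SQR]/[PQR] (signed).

3/5

The signed ratio [SQR]/[PQR] equals the barycentric coordinate of S at vertex P, which is 3/5.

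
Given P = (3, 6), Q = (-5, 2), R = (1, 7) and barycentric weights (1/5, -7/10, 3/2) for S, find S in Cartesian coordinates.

S = (1/5)·P + (-7/10)·Q + (3/2)·R.
x-coordinate: (1/5)·3 + (-7/10)·(-5) + (3/2)·1 = 28/5.
y-coordinate: (1/5)·6 + (-7/10)·2 + (3/2)·7 = 103/10.

(28/5, 103/10)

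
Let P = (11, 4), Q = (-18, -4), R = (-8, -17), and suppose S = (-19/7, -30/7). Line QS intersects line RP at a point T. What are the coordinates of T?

(17/5, -22/5)

Barycentric coordinates of S with respect to PQR: (3/7, 2/7, 2/7).
On side RP the Q-coordinate is zero; dropping S's Q-weight 2/7 and renormalizing the remaining 2/7 : 3/7 gives weights 2/5, 3/5 on R, P.
T = (2/5)·(-8, -17) + (3/5)·(11, 4) = (17/5, -22/5).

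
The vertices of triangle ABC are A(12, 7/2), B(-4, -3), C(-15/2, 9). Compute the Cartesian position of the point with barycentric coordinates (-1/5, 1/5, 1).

(-107/10, 77/10)

P = (-1/5)·A + (1/5)·B + 1·C.
x-coordinate: (-1/5)·12 + (1/5)·(-4) + 1·(-15/2) = -107/10.
y-coordinate: (-1/5)·(7/2) + (1/5)·(-3) + 1·9 = 77/10.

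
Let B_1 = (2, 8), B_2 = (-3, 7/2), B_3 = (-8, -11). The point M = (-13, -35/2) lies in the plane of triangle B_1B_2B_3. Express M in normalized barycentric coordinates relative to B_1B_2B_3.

Signed area of the reference triangle: [B_1B_2B_3] = ½·(2·(7/2−(-11)) + (-3)·(-11−8) + (-8)·(8−(7/2))) = ½·(29 + 57 − 36) = 25.
[MB_2B_3] = ½·((-13)·(7/2−(-11)) + (-3)·(-11−(-35/2)) + (-8)·(-35/2−(7/2))) = ½·(-377/2 − 39/2 + 168) = -20, so the B_1-coordinate is (-20)/25 = -4/5.
[B_1MB_3] = ½·(2·(-35/2−(-11)) + (-13)·(-11−8) + (-8)·(8−(-35/2))) = ½·(-13 + 247 − 204) = 15, so the B_2-coordinate is 3/5.
[B_1B_2M] = ½·(2·(7/2−(-35/2)) + (-3)·(-35/2−8) + (-13)·(8−(7/2))) = ½·(42 + 153/2 − 117/2) = 30, so the B_3-coordinate is 6/5.

(-4/5, 3/5, 6/5)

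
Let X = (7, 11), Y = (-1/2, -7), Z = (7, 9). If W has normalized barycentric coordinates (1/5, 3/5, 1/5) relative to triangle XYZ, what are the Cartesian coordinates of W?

(5/2, -1/5)

W = (1/5)·X + (3/5)·Y + (1/5)·Z.
x-coordinate: (1/5)·7 + (3/5)·(-1/2) + (1/5)·7 = 5/2.
y-coordinate: (1/5)·11 + (3/5)·(-7) + (1/5)·9 = -1/5.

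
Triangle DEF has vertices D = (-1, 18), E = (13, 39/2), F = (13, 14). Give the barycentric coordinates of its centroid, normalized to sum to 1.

(1/3, 1/3, 1/3)

The centroid is the average of the vertices, so each weight is 1/3.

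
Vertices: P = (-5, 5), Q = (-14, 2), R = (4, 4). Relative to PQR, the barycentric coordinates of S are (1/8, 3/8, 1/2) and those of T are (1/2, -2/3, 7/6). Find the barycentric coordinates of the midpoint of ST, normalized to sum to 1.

Since both coordinate triples sum to 1, the midpoint's barycentrics are the componentwise average.
(1/8+1/2)/2 = 5/16; similarly -7/48 and 5/6.

(5/16, -7/48, 5/6)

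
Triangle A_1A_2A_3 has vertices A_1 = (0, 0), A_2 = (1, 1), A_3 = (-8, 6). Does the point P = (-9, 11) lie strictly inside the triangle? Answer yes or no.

Barycentric coordinates of P: (-20/7, 17/7, 10/7).
The three coordinates are negative, positive, positive; a point is interior exactly when all three are positive.

no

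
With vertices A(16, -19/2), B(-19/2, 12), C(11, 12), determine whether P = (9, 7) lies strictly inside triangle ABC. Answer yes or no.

Barycentric coordinates of P: (10/43, 272/1763, 1081/1763).
The three coordinates are positive, positive, positive; a point is interior exactly when all three are positive.

yes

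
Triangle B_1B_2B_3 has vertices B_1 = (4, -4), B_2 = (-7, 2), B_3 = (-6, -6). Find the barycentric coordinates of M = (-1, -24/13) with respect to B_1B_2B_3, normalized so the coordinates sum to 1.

(7/13, 5/13, 1/13)

Signed area of the reference triangle: [B_1B_2B_3] = ½·(4·(2−(-6)) + (-7)·(-6−(-4)) + (-6)·(-4−2)) = ½·(32 + 14 + 36) = 41.
[MB_2B_3] = ½·((-1)·(2−(-6)) + (-7)·(-6−(-24/13)) + (-6)·(-24/13−2)) = ½·(-8 + 378/13 + 300/13) = 287/13, so the B_1-coordinate is (287/13)/41 = 7/13.
[B_1MB_3] = ½·(4·(-24/13−(-6)) + (-1)·(-6−(-4)) + (-6)·(-4−(-24/13))) = ½·(216/13 + 2 + 168/13) = 205/13, so the B_2-coordinate is 5/13.
[B_1B_2M] = ½·(4·(2−(-24/13)) + (-7)·(-24/13−(-4)) + (-1)·(-4−2)) = ½·(200/13 − 196/13 + 6) = 41/13, so the B_3-coordinate is 1/13.
Check: 7/13 + 5/13 + 1/13 = 1.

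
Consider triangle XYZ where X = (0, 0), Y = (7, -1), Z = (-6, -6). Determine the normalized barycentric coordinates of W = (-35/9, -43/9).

Signed area of the reference triangle: [XYZ] = ½·(0·(-1−(-6)) + 7·(-6−0) + (-6)·(0−(-1))) = ½·(0 − 42 − 6) = -24.
[WYZ] = ½·((-35/9)·(-1−(-6)) + 7·(-6−(-43/9)) + (-6)·(-43/9−(-1))) = ½·(-175/9 − 77/9 + 68/3) = -8/3, so the X-coordinate is (-8/3)/(-24) = 1/9.
[XWZ] = ½·(0·(-43/9−(-6)) + (-35/9)·(-6−0) + (-6)·(0−(-43/9))) = ½·(0 + 70/3 − 86/3) = -8/3, so the Y-coordinate is 1/9.
[XYW] = ½·(0·(-1−(-43/9)) + 7·(-43/9−0) + (-35/9)·(0−(-1))) = ½·(0 − 301/9 − 35/9) = -56/3, so the Z-coordinate is 7/9.

(1/9, 1/9, 7/9)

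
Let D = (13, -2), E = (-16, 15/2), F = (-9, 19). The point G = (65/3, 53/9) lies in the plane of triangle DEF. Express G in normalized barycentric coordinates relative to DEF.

(10/9, -8/9, 7/9)

Signed area of the reference triangle: [DEF] = ½·(13·(15/2−19) + (-16)·(19−(-2)) + (-9)·(-2−(15/2))) = ½·(-299/2 − 336 + 171/2) = -200.
[GEF] = ½·((65/3)·(15/2−19) + (-16)·(19−(53/9)) + (-9)·(53/9−(15/2))) = ½·(-1495/6 − 1888/9 + 29/2) = -2000/9, so the D-coordinate is (-2000/9)/(-200) = 10/9.
[DGF] = ½·(13·(53/9−19) + (65/3)·(19−(-2)) + (-9)·(-2−(53/9))) = ½·(-1534/9 + 455 + 71) = 1600/9, so the E-coordinate is -8/9.
[DEG] = ½·(13·(15/2−(53/9)) + (-16)·(53/9−(-2)) + (65/3)·(-2−(15/2))) = ½·(377/18 − 1136/9 − 1235/6) = -1400/9, so the F-coordinate is 7/9.
Check: 10/9 − 8/9 + 7/9 = 1.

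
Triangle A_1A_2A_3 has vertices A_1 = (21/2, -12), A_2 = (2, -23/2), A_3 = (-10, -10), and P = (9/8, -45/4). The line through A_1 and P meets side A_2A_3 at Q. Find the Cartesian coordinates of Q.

Barycentric coordinates of P with respect to A_1A_2A_3: (1/4, 1/2, 1/4).
On side A_2A_3 the A_1-coordinate is zero; dropping P's A_1-weight 1/4 and renormalizing the remaining 1/2 : 1/4 gives weights 2/3, 1/3 on A_2, A_3.
Q = (2/3)·(2, -23/2) + (1/3)·(-10, -10) = (-2, -11).

(-2, -11)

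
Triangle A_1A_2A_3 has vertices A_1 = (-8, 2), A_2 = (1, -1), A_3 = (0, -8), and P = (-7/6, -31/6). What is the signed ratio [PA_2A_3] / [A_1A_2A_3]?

1/6

[A_1A_2A_3] = ½·((-8)·(-1−(-8)) + 1·(-8−2) + 0·(2−(-1))) = ½·(-56 − 10 + 0) = -33.
[PA_2A_3] = ½·((-7/6)·(-1−(-8)) + 1·(-8−(-31/6)) + 0·(-31/6−(-1))) = ½·(-49/6 − 17/6 + 0) = -11/2, so the ratio is (-11/2)/(-33) = 1/6.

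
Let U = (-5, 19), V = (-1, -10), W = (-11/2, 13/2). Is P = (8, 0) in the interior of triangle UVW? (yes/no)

Barycentric coordinates of P: (3, 8/3, -14/3).
The three coordinates are positive, positive, negative; a point is interior exactly when all three are positive.

no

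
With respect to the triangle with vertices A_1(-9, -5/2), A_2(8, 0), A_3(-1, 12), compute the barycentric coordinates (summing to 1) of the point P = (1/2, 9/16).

(3/8, 1/2, 1/8)

Signed area of the reference triangle: [A_1A_2A_3] = ½·((-9)·(0−12) + 8·(12−(-5/2)) + (-1)·(-5/2−0)) = ½·(108 + 116 + 5/2) = 453/4.
[PA_2A_3] = ½·((1/2)·(0−12) + 8·(12−(9/16)) + (-1)·(9/16−0)) = ½·(-6 + 183/2 − 9/16) = 1359/32, so the A_1-coordinate is (1359/32)/(453/4) = 3/8.
[A_1PA_3] = ½·((-9)·(9/16−12) + (1/2)·(12−(-5/2)) + (-1)·(-5/2−(9/16))) = ½·(1647/16 + 29/4 + 49/16) = 453/8, so the A_2-coordinate is 1/2.
[A_1A_2P] = ½·((-9)·(0−(9/16)) + 8·(9/16−(-5/2)) + (1/2)·(-5/2−0)) = ½·(81/16 + 49/2 − 5/4) = 453/32, so the A_3-coordinate is 1/8.
Check: 3/8 + 1/2 + 1/8 = 1.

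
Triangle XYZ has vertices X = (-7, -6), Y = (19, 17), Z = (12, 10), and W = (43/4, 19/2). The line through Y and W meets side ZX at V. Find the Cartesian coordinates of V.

(5/2, 2)

Barycentric coordinates of W with respect to XYZ: (1/4, 1/2, 1/4).
On side ZX the Y-coordinate is zero; dropping W's Y-weight 1/2 and renormalizing the remaining 1/4 : 1/4 gives weights 1/2, 1/2 on Z, X.
V = (1/2)·(12, 10) + (1/2)·(-7, -6) = (5/2, 2).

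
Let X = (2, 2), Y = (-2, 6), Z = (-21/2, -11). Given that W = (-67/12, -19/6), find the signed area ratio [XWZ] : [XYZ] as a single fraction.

1/3

[XYZ] = ½·(2·(6−(-11)) + (-2)·(-11−2) + (-21/2)·(2−6)) = ½·(34 + 26 + 42) = 51.
[XWZ] = ½·(2·(-19/6−(-11)) + (-67/12)·(-11−2) + (-21/2)·(2−(-19/6))) = ½·(47/3 + 871/12 − 217/4) = 17, so the ratio is 17/51 = 1/3.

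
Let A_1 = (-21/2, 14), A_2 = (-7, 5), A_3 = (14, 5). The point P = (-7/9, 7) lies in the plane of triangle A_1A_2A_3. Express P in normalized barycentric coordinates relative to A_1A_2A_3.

(2/9, 4/9, 1/3)

Signed area of the reference triangle: [A_1A_2A_3] = ½·((-21/2)·(5−5) + (-7)·(5−14) + 14·(14−5)) = ½·(0 + 63 + 126) = 189/2.
[PA_2A_3] = ½·((-7/9)·(5−5) + (-7)·(5−7) + 14·(7−5)) = ½·(0 + 14 + 28) = 21, so the A_1-coordinate is 21/(189/2) = 2/9.
[A_1PA_3] = ½·((-21/2)·(7−5) + (-7/9)·(5−14) + 14·(14−7)) = ½·(-21 + 7 + 98) = 42, so the A_2-coordinate is 4/9.
[A_1A_2P] = ½·((-21/2)·(5−7) + (-7)·(7−14) + (-7/9)·(14−5)) = ½·(21 + 49 − 7) = 63/2, so the A_3-coordinate is 1/3.
Check: 2/9 + 4/9 + 1/3 = 1.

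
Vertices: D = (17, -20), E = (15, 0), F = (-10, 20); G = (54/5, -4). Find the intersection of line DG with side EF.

Barycentric coordinates of G with respect to DEF: (2/5, 2/5, 1/5).
On side EF the D-coordinate is zero; dropping G's D-weight 2/5 and renormalizing the remaining 2/5 : 1/5 gives weights 2/3, 1/3 on E, F.
H = (2/3)·(15, 0) + (1/3)·(-10, 20) = (20/3, 20/3).

(20/3, 20/3)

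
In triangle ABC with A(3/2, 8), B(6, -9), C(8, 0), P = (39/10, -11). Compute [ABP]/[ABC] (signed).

[ABC] = ½·((3/2)·(-9−0) + 6·(0−8) + 8·(8−(-9))) = ½·(-27/2 − 48 + 136) = 149/4.
[ABP] = ½·((3/2)·(-9−(-11)) + 6·(-11−8) + (39/10)·(8−(-9))) = ½·(3 − 114 + 663/10) = -447/20, so the ratio is (-447/20)/(149/4) = -3/5.

-3/5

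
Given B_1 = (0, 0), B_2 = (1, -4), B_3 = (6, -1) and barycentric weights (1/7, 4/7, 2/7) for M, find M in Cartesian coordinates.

(16/7, -18/7)

M = (1/7)·B_1 + (4/7)·B_2 + (2/7)·B_3.
x-coordinate: (1/7)·0 + (4/7)·1 + (2/7)·6 = 16/7.
y-coordinate: (1/7)·0 + (4/7)·(-4) + (2/7)·(-1) = -18/7.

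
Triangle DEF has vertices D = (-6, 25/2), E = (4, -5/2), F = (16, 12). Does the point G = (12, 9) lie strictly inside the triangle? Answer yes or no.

Barycentric coordinates of G: (22/325, 68/325, 47/65).
The three coordinates are positive, positive, positive; a point is interior exactly when all three are positive.

yes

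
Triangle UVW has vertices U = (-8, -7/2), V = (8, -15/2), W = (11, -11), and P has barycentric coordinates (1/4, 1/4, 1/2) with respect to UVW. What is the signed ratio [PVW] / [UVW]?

1/4

The signed ratio [PVW]/[UVW] equals the barycentric coordinate of P at vertex U, which is 1/4.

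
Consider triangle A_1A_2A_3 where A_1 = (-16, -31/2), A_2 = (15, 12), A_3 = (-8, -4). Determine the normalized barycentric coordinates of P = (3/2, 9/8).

Signed area of the reference triangle: [A_1A_2A_3] = ½·((-16)·(12−(-4)) + 15·(-4−(-31/2)) + (-8)·(-31/2−12)) = ½·(-256 + 345/2 + 220) = 273/4.
[PA_2A_3] = ½·((3/2)·(12−(-4)) + 15·(-4−(9/8)) + (-8)·(9/8−12)) = ½·(24 − 615/8 + 87) = 273/16, so the A_1-coordinate is (273/16)/(273/4) = 1/4.
[A_1PA_3] = ½·((-16)·(9/8−(-4)) + (3/2)·(-4−(-31/2)) + (-8)·(-31/2−(9/8))) = ½·(-82 + 69/4 + 133) = 273/8, so the A_2-coordinate is 1/2.
[A_1A_2P] = ½·((-16)·(12−(9/8)) + 15·(9/8−(-31/2)) + (3/2)·(-31/2−12)) = ½·(-174 + 1995/8 − 165/4) = 273/16, so the A_3-coordinate is 1/4.

(1/4, 1/2, 1/4)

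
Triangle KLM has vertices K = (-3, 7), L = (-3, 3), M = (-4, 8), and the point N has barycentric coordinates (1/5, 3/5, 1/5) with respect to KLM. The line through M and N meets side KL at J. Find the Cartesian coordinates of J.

(-3, 4)

Line MN meets KL where the M-coordinate vanishes; zeroing N's M-weight and renormalizing leaves K, L-weights 1/5 : 3/5 → (1/4, 3/4).
So J = (1/4)·K + (3/4)·L = (-3, 4).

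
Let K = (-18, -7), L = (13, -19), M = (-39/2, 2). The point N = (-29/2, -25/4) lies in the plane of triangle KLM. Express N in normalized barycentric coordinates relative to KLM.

(5/8, 1/8, 1/4)

Signed area of the reference triangle: [KLM] = ½·((-18)·(-19−2) + 13·(2−(-7)) + (-39/2)·(-7−(-19))) = ½·(378 + 117 − 234) = 261/2.
[NLM] = ½·((-29/2)·(-19−2) + 13·(2−(-25/4)) + (-39/2)·(-25/4−(-19))) = ½·(609/2 + 429/4 − 1989/8) = 1305/16, so the K-coordinate is (1305/16)/(261/2) = 5/8.
[KNM] = ½·((-18)·(-25/4−2) + (-29/2)·(2−(-7)) + (-39/2)·(-7−(-25/4))) = ½·(297/2 − 261/2 + 117/8) = 261/16, so the L-coordinate is 1/8.
[KLN] = ½·((-18)·(-19−(-25/4)) + 13·(-25/4−(-7)) + (-29/2)·(-7−(-19))) = ½·(459/2 + 39/4 − 174) = 261/8, so the M-coordinate is 1/4.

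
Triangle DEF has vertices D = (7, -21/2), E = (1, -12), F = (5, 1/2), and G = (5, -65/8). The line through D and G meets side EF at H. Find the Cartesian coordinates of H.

Barycentric coordinates of G with respect to DEF: (1/2, 1/4, 1/4).
On side EF the D-coordinate is zero; dropping G's D-weight 1/2 and renormalizing the remaining 1/4 : 1/4 gives weights 1/2, 1/2 on E, F.
H = (1/2)·(1, -12) + (1/2)·(5, 1/2) = (3, -23/4).

(3, -23/4)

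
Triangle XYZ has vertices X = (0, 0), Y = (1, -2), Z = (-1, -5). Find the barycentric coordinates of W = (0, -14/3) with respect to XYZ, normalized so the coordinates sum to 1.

(-1/3, 2/3, 2/3)

Signed area of the reference triangle: [XYZ] = ½·(0·(-2−(-5)) + 1·(-5−0) + (-1)·(0−(-2))) = ½·(0 − 5 − 2) = -7/2.
[WYZ] = ½·(0·(-2−(-5)) + 1·(-5−(-14/3)) + (-1)·(-14/3−(-2))) = ½·(0 − 1/3 + 8/3) = 7/6, so the X-coordinate is (7/6)/(-7/2) = -1/3.
[XWZ] = ½·(0·(-14/3−(-5)) + 0·(-5−0) + (-1)·(0−(-14/3))) = ½·(0 + 0 − 14/3) = -7/3, so the Y-coordinate is 2/3.
[XYW] = ½·(0·(-2−(-14/3)) + 1·(-14/3−0) + 0·(0−(-2))) = ½·(0 − 14/3 + 0) = -7/3, so the Z-coordinate is 2/3.
Check: -1/3 + 2/3 + 2/3 = 1.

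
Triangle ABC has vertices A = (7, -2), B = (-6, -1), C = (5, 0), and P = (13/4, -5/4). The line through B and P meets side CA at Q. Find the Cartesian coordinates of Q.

Barycentric coordinates of P with respect to ABC: (1/2, 1/4, 1/4).
On side CA the B-coordinate is zero; dropping P's B-weight 1/4 and renormalizing the remaining 1/4 : 1/2 gives weights 1/3, 2/3 on C, A.
Q = (1/3)·(5, 0) + (2/3)·(7, -2) = (19/3, -4/3).

(19/3, -4/3)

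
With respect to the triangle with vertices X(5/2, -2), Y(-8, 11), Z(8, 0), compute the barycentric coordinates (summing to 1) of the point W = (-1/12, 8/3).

(1/2, 1/3, 1/6)

Signed area of the reference triangle: [XYZ] = ½·((5/2)·(11−0) + (-8)·(0−(-2)) + 8·(-2−11)) = ½·(55/2 − 16 − 104) = -185/4.
[WYZ] = ½·((-1/12)·(11−0) + (-8)·(0−(8/3)) + 8·(8/3−11)) = ½·(-11/12 + 64/3 − 200/3) = -185/8, so the X-coordinate is (-185/8)/(-185/4) = 1/2.
[XWZ] = ½·((5/2)·(8/3−0) + (-1/12)·(0−(-2)) + 8·(-2−(8/3))) = ½·(20/3 − 1/6 − 112/3) = -185/12, so the Y-coordinate is 1/3.
[XYW] = ½·((5/2)·(11−(8/3)) + (-8)·(8/3−(-2)) + (-1/12)·(-2−11)) = ½·(125/6 − 112/3 + 13/12) = -185/24, so the Z-coordinate is 1/6.
Check: 1/2 + 1/3 + 1/6 = 1.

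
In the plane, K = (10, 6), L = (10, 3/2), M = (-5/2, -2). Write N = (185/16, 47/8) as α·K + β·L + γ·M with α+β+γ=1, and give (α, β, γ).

(7/8, 1/4, -1/8)

Signed area of the reference triangle: [KLM] = ½·(10·(3/2−(-2)) + 10·(-2−6) + (-5/2)·(6−(3/2))) = ½·(35 − 80 − 45/4) = -225/8.
[NLM] = ½·((185/16)·(3/2−(-2)) + 10·(-2−(47/8)) + (-5/2)·(47/8−(3/2))) = ½·(1295/32 − 315/4 − 175/16) = -1575/64, so the K-coordinate is (-1575/64)/(-225/8) = 7/8.
[KNM] = ½·(10·(47/8−(-2)) + (185/16)·(-2−6) + (-5/2)·(6−(47/8))) = ½·(315/4 − 185/2 − 5/16) = -225/32, so the L-coordinate is 1/4.
[KLN] = ½·(10·(3/2−(47/8)) + 10·(47/8−6) + (185/16)·(6−(3/2))) = ½·(-175/4 − 5/4 + 1665/32) = 225/64, so the M-coordinate is -1/8.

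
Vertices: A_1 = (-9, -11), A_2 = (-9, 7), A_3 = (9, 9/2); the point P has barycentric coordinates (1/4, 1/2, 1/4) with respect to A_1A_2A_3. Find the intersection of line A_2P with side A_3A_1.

Line A_2P meets A_3A_1 where the A_2-coordinate vanishes; zeroing P's A_2-weight and renormalizing leaves A_3, A_1-weights 1/4 : 1/4 → (1/2, 1/2).
So Q = (1/2)·A_3 + (1/2)·A_1 = (0, -13/4).

(0, -13/4)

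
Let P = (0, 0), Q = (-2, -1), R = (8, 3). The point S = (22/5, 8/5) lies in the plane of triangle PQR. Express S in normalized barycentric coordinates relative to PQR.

(1/5, 1/5, 3/5)

Signed area of the reference triangle: [PQR] = ½·(0·(-1−3) + (-2)·(3−0) + 8·(0−(-1))) = ½·(0 − 6 + 8) = 1.
[SQR] = ½·((22/5)·(-1−3) + (-2)·(3−(8/5)) + 8·(8/5−(-1))) = ½·(-88/5 − 14/5 + 104/5) = 1/5, so the P-coordinate is (1/5)/1 = 1/5.
[PSR] = ½·(0·(8/5−3) + (22/5)·(3−0) + 8·(0−(8/5))) = ½·(0 + 66/5 − 64/5) = 1/5, so the Q-coordinate is 1/5.
[PQS] = ½·(0·(-1−(8/5)) + (-2)·(8/5−0) + (22/5)·(0−(-1))) = ½·(0 − 16/5 + 22/5) = 3/5, so the R-coordinate is 3/5.
Check: 1/5 + 1/5 + 3/5 = 1.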